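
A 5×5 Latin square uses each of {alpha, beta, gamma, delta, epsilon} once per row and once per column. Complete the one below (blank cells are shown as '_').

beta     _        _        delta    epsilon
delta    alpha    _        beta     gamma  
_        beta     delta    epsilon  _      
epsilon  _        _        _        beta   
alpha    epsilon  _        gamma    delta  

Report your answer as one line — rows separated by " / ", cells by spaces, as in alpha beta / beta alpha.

beta gamma alpha delta epsilon / delta alpha epsilon beta gamma / gamma beta delta epsilon alpha / epsilon delta gamma alpha beta / alpha epsilon beta gamma delta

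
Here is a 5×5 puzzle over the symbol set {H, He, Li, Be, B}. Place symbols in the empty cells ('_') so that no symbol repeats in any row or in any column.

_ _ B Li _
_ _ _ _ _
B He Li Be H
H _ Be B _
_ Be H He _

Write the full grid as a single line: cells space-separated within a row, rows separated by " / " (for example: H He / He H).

He H B Li Be / Be B He H Li / B He Li Be H / H Li Be B He / Li Be H He B

(r1,c2): row 1 has {Li,B}; column 2 has {He,Be}, so it must be H.
(r2,c3): row 2 is empty so far; column 3 has {H,Li,Be,B}, so it must be He.
(r2,c4): row 2 has {He}; column 4 has {He,Li,Be,B}, so it must be H.
(r4,c2): row 4 has {H,Be,B}; column 2 has {H,He,Be}, so it must be Li.
(r4,c5): row 4 has {H,Li,Be,B}; column 5 has {H}, so it must be He.
(r5,c1): row 5 has {H,He,Be}; column 1 has {H,B}, so it must be Li.
(r5,c5): row 5 has {H,He,Li,Be}; column 5 has {H,He}, so it must be B.
(r1,c5): row 1 has {H,Li,B}; column 5 has {H,He,B}, so it must be Be.
(r2,c1): row 2 has {H,He}; column 1 has {H,Li,B}, so it must be Be.
(r2,c2): row 2 has {H,He,Be}; column 2 has {H,He,Li,Be}, so it must be B.
(r2,c5): row 2 has {H,He,Be,B}; column 5 has {H,He,Be,B}, so it must be Li.
(r1,c1): row 1 has {H,Li,Be,B}; column 1 has {H,Li,Be,B}, so it must be He.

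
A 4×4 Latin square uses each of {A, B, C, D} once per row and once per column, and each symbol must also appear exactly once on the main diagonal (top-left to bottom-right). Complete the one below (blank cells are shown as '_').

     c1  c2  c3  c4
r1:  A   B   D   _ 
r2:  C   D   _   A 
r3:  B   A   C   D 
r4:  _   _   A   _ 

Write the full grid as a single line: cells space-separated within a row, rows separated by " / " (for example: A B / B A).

A B D C / C D B A / B A C D / D C A B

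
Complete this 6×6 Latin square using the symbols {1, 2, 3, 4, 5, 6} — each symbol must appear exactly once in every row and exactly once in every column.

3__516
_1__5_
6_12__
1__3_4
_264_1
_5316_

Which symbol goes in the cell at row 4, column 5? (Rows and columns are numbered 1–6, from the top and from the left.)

2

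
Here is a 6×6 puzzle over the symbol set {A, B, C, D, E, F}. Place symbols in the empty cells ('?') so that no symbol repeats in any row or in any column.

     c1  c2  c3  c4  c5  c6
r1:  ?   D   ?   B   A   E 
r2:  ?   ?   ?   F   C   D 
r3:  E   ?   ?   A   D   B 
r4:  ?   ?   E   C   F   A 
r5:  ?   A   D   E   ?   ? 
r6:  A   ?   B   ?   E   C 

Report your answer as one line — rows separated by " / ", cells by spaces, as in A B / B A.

F D C B A E / B E A F C D / E C F A D B / D B E C F A / C A D E B F / A F B D E C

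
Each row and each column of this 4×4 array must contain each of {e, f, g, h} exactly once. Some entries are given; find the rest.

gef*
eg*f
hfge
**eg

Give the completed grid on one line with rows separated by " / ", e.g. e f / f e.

(r1,c4) = h
(r2,c3) = h
(r4,c1) = f
(r4,c2) = h

g e f h / e g h f / h f g e / f h e g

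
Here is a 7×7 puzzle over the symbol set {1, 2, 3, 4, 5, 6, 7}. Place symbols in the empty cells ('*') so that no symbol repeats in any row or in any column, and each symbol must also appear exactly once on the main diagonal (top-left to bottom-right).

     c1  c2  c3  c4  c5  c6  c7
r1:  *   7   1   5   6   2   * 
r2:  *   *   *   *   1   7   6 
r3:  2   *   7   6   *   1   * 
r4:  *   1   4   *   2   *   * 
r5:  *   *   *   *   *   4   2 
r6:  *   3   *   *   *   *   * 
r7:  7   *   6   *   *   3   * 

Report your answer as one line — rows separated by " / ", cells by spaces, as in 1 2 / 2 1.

4 7 1 5 6 2 3 / 3 2 5 4 1 7 6 / 2 4 7 6 3 1 5 / 6 1 4 3 2 5 7 / 1 6 3 7 5 4 2 / 5 3 2 1 7 6 4 / 7 5 6 2 4 3 1

(r4,c4) = 3
(r5,c5) = 5
(r6,c6) = 6
(r7,c5) = 4
(r7,c7) = 1
(r1,c1) = 4
(r1,c7) = 3
(r2,c2) = 2
(r2,c4) = 4
(r3,c5) = 3
(r4,c6) = 5
(r4,c7) = 7
(r5,c2) = 6
(r5,c3) = 3
(r6,c5) = 7
(r7,c2) = 5
(r7,c4) = 2
(r2,c3) = 5
(r3,c2) = 4
(r3,c7) = 5
(r4,c1) = 6
(r5,c1) = 1
(r5,c4) = 7
(r6,c1) = 5
(r6,c3) = 2
(r6,c4) = 1
(r6,c7) = 4
(r2,c1) = 3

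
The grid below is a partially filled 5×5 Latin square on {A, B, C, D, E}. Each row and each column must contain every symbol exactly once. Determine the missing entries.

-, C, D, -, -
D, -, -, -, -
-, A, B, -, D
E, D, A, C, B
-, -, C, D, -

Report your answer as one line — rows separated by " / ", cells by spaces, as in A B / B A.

A C D B E / D B E A C / C A B E D / E D A C B / B E C D A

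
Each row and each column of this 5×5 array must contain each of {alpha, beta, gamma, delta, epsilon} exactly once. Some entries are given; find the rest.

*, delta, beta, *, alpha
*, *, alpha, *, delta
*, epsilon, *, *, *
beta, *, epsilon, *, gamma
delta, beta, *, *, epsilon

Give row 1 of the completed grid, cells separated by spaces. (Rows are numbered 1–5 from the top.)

gamma delta beta epsilon alpha

(r2,c2) = gamma
(r3,c5) = beta
(r4,c2) = alpha
(r4,c4) = delta
(r5,c3) = gamma
(r5,c4) = alpha
(r2,c1) = epsilon
(r2,c4) = beta
(r3,c3) = delta
(r3,c4) = gamma
(r1,c1) = gamma
(r1,c4) = epsilon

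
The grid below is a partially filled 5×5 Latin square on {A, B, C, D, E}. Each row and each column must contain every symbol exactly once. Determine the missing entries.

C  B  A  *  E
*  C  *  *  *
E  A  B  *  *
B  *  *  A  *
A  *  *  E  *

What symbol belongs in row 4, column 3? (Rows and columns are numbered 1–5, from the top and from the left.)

Cell (r1,c4): row 1 has {A,B,C,E}; column 4 has {A,E} → D.
Cell (r2,c1): row 2 has {C}; column 1 has {A,B,C,E} → D.
Cell (r2,c3): row 2 has {C,D}; column 3 has {A,B} → E.
Cell (r2,c4): row 2 has {C,D,E}; column 4 has {A,D,E} → B.
Cell (r2,c5): row 2 has {B,C,D,E}; column 5 has {E} → A.
Cell (r3,c4): row 3 has {A,B,E}; column 4 has {A,B,D,E} → C.
Cell (r3,c5): row 3 has {A,B,C,E}; column 5 has {A,E} → D.
Cell (r4,c5): row 4 has {A,B}; column 5 has {A,D,E} → C.
Cell (r5,c2): row 5 has {A,E}; column 2 has {A,B,C} → D.
Cell (r5,c3): row 5 has {A,D,E}; column 3 has {A,B,E} → C.
Cell (r5,c5): row 5 has {A,C,D,E}; column 5 has {A,C,D,E} → B.
Cell (r4,c2): row 4 has {A,B,C}; column 2 has {A,B,C,D} → E.
Cell (r4,c3): row 4 has {A,B,C,E}; column 3 has {A,B,C,E} → D.

D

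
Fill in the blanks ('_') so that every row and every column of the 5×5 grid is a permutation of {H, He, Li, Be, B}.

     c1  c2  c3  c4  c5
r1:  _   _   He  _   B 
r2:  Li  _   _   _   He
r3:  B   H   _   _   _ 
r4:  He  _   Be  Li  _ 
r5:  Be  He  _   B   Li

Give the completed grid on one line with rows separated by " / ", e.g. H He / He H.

At row 1, column 1: row 1 has {He,B}; column 1 has {He,Li,Be,B}; that leaves H.
At row 1, column 4: row 1 has {H,He,B}; column 4 has {Li,B}; that leaves Be.
At row 2, column 4: row 2 has {He,Li}; column 4 has {Li,Be,B}; that leaves H.
At row 3, column 3: row 3 has {H,B}; column 3 has {He,Be}; that leaves Li.
At row 3, column 4: row 3 has {H,Li,B}; column 4 has {H,Li,Be,B}; that leaves He.
At row 3, column 5: row 3 has {H,He,Li,B}; column 5 has {He,Li,B}; that leaves Be.
At row 4, column 2: row 4 has {He,Li,Be}; column 2 has {H,He}; that leaves B.
At row 4, column 5: row 4 has {He,Li,Be,B}; column 5 has {He,Li,Be,B}; that leaves H.
At row 5, column 3: row 5 has {He,Li,Be,B}; column 3 has {He,Li,Be}; that leaves H.
At row 1, column 2: row 1 has {H,He,Be,B}; column 2 has {H,He,B}; that leaves Li.
At row 2, column 2: row 2 has {H,He,Li}; column 2 has {H,He,Li,B}; that leaves Be.
At row 2, column 3: row 2 has {H,He,Li,Be}; column 3 has {H,He,Li,Be}; that leaves B.

H Li He Be B / Li Be B H He / B H Li He Be / He B Be Li H / Be He H B Li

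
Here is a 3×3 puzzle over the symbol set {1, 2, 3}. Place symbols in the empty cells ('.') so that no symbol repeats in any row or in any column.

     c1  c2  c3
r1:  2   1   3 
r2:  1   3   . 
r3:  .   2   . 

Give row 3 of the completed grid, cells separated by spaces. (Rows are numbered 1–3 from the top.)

(r2,c3) = 2
(r3,c1) = 3
(r3,c3) = 1

3 2 1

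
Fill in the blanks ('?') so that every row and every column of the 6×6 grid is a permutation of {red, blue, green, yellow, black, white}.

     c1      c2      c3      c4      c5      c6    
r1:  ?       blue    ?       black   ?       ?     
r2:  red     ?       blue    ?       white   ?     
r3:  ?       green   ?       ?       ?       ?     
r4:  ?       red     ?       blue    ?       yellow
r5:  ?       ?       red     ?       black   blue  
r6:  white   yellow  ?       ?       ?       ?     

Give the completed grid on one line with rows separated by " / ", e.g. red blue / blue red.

green blue yellow black red white / red black blue yellow white green / blue green black white yellow red / black red white blue green yellow / yellow white red green black blue / white yellow green red blue black

(r2,c2): row 2 has {red,blue,white}; column 2 has {red,blue,green,yellow}, so it must be black.
(r2,c6): row 2 has {red,blue,black,white}; column 6 has {blue,yellow}, so it must be green.
(r4,c5): row 4 has {red,blue,yellow}; column 5 has {black,white}, so it must be green.
(r5,c2): row 5 has {red,blue,black}; column 2 has {red,blue,green,yellow,black}, so it must be white.
(r2,c4): row 2 has {red,blue,green,black,white}; column 4 has {blue,black}, so it must be yellow.
(r4,c1): row 4 has {red,blue,green,yellow}; column 1 has {red,white}, so it must be black.
(r4,c3): row 4 has {red,blue,green,yellow,black}; column 3 has {red,blue}, so it must be white.
(r5,c4): row 5 has {red,blue,black,white}; column 4 has {blue,yellow,black}, so it must be green.
(r6,c4): row 6 has {yellow,white}; column 4 has {blue,green,yellow,black}, so it must be red.
(r6,c5): row 6 has {red,yellow,white}; column 5 has {green,black,white}, so it must be blue.
(r6,c6): row 6 has {red,blue,yellow,white}; column 6 has {blue,green,yellow}, so it must be black.
(r3,c4): row 3 has {green}; column 4 has {red,blue,green,yellow,black}, so it must be white.
(r3,c6): row 3 has {green,white}; column 6 has {blue,green,yellow,black}, so it must be red.
(r5,c1): row 5 has {red,blue,green,black,white}; column 1 has {red,black,white}, so it must be yellow.
(r6,c3): row 6 has {red,blue,yellow,black,white}; column 3 has {red,blue,white}, so it must be green.
(r1,c1): row 1 has {blue,black}; column 1 has {red,yellow,black,white}, so it must be green.
(r1,c3): row 1 has {blue,green,black}; column 3 has {red,blue,green,white}, so it must be yellow.
(r1,c5): row 1 has {blue,green,yellow,black}; column 5 has {blue,green,black,white}, so it must be red.
(r1,c6): row 1 has {red,blue,green,yellow,black}; column 6 has {red,blue,green,yellow,black}, so it must be white.
(r3,c1): row 3 has {red,green,white}; column 1 has {red,green,yellow,black,white}, so it must be blue.
(r3,c3): row 3 has {red,blue,green,white}; column 3 has {red,blue,green,yellow,white}, so it must be black.
(r3,c5): row 3 has {red,blue,green,black,white}; column 5 has {red,blue,green,black,white}, so it must be yellow.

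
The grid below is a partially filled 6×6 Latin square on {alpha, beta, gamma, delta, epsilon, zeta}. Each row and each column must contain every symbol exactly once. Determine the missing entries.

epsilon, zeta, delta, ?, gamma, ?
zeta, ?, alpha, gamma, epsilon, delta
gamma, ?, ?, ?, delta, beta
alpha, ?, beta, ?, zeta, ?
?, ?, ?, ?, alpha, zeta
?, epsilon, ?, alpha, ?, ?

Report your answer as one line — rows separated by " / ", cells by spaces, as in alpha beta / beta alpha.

epsilon zeta delta beta gamma alpha / zeta beta alpha gamma epsilon delta / gamma alpha epsilon zeta delta beta / alpha gamma beta delta zeta epsilon / beta delta gamma epsilon alpha zeta / delta epsilon zeta alpha beta gamma

(r1,c4) = beta
(r1,c6) = alpha
(r2,c2) = beta
(r3,c2) = alpha
(r6,c5) = beta
(r6,c6) = gamma
(r4,c6) = epsilon
(r6,c1) = delta
(r6,c3) = zeta
(r3,c3) = epsilon
(r3,c4) = zeta
(r4,c4) = delta
(r5,c1) = beta
(r5,c3) = gamma
(r5,c4) = epsilon
(r4,c2) = gamma
(r5,c2) = delta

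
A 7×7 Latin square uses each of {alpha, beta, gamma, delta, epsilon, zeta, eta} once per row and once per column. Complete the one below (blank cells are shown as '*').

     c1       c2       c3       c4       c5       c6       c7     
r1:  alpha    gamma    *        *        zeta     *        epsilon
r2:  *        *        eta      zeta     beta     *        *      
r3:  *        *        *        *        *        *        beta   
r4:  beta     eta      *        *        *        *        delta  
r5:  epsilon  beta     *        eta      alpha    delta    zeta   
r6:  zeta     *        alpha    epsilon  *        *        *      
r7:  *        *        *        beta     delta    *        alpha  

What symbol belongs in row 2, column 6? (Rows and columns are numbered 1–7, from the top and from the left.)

epsilon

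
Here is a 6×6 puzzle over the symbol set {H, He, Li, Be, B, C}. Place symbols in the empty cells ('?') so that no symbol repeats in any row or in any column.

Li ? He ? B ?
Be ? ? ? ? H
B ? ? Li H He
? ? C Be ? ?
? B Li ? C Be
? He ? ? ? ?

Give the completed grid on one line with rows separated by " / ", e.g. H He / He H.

Li Be He H B C / Be Li B C He H / B C Be Li H He / He H C Be Li B / H B Li He C Be / C He H B Be Li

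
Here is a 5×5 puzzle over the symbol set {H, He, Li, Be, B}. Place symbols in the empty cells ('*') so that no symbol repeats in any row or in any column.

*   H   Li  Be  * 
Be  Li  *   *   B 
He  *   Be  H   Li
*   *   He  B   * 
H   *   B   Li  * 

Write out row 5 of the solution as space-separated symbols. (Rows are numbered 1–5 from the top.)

Cell (r1,c1): row 1 has {H,Li,Be}; column 1 has {H,He,Be} → B.
Cell (r1,c5): row 1 has {H,Li,Be,B}; column 5 has {Li,B} → He.
Cell (r2,c3): row 2 has {Li,Be,B}; column 3 has {He,Li,Be,B} → H.
Cell (r2,c4): row 2 has {H,Li,Be,B}; column 4 has {H,Li,Be,B} → He.
Cell (r3,c2): row 3 has {H,He,Li,Be}; column 2 has {H,Li} → B.
Cell (r4,c1): row 4 has {He,B}; column 1 has {H,He,Be,B} → Li.
Cell (r4,c2): row 4 has {He,Li,B}; column 2 has {H,Li,B} → Be.
Cell (r4,c5): row 4 has {He,Li,Be,B}; column 5 has {He,Li,B} → H.
Cell (r5,c2): row 5 has {H,Li,B}; column 2 has {H,Li,Be,B} → He.
Cell (r5,c5): row 5 has {H,He,Li,B}; column 5 has {H,He,Li,B} → Be.

H He B Li Be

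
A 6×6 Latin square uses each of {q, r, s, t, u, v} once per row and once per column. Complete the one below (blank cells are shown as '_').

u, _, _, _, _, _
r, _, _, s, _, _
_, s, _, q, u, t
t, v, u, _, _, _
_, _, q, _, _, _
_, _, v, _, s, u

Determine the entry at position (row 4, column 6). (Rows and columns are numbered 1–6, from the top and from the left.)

s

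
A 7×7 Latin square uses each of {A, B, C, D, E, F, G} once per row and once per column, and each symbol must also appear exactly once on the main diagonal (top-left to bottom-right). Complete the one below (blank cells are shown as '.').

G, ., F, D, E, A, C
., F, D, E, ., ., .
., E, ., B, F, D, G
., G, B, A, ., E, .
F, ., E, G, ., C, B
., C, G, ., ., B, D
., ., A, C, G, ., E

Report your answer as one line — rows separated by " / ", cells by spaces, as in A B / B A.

G B F D E A C / C F D E B G A / A E C B F D G / D G B A C E F / F A E G D C B / E C G F A B D / B D A C G F E

(r1,c2): row 1 has {A,C,D,E,F,G}; column 2 has {C,E,F,G}, so it must be B.
(r2,c6): row 2 has {D,E,F}; column 6 has {A,B,C,D,E}, so it must be G.
(r2,c7): row 2 has {D,E,F,G}; column 7 has {B,C,D,E,G}, so it must be A.
(r3,c3): row 3 has {B,D,E,F,G}; column 3 has {A,B,D,E,F,G}; the diagonal has {A,B,E,F,G}, so it must be C.
(r4,c7): row 4 has {A,B,E,G}; column 7 has {A,B,C,D,E,G}, so it must be F.
(r5,c5): row 5 has {B,C,E,F,G}; column 5 has {E,F,G}; the diagonal has {A,B,C,E,F,G}, so it must be D.
(r6,c4): row 6 has {B,C,D,G}; column 4 has {A,B,C,D,E,G}, so it must be F.
(r6,c5): row 6 has {B,C,D,F,G}; column 5 has {D,E,F,G}, so it must be A.
(r7,c2): row 7 has {A,C,E,G}; column 2 has {B,C,E,F,G}, so it must be D.
(r7,c6): row 7 has {A,C,D,E,G}; column 6 has {A,B,C,D,E,G}, so it must be F.
(r3,c1): row 3 has {B,C,D,E,F,G}; column 1 has {F,G}, so it must be A.
(r4,c5): row 4 has {A,B,E,F,G}; column 5 has {A,D,E,F,G}, so it must be C.
(r5,c2): row 5 has {B,C,D,E,F,G}; column 2 has {B,C,D,E,F,G}, so it must be A.
(r6,c1): row 6 has {A,B,C,D,F,G}; column 1 has {A,F,G}, so it must be E.
(r7,c1): row 7 has {A,C,D,E,F,G}; column 1 has {A,E,F,G}, so it must be B.
(r2,c1): row 2 has {A,D,E,F,G}; column 1 has {A,B,E,F,G}, so it must be C.
(r2,c5): row 2 has {A,C,D,E,F,G}; column 5 has {A,C,D,E,F,G}, so it must be B.
(r4,c1): row 4 has {A,B,C,E,F,G}; column 1 has {A,B,C,E,F,G}, so it must be D.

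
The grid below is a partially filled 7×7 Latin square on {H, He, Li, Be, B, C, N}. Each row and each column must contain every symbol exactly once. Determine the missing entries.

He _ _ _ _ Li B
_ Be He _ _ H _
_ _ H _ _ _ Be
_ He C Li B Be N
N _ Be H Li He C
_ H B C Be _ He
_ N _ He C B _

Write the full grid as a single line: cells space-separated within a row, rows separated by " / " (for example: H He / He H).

He C N Be H Li B / C Be He B N H Li / B Li H N He C Be / H He C Li B Be N / N B Be H Li He C / Li H B C Be N He / Be N Li He C B H

(r1,c2) = C
(r1,c3) = N
(r1,c4) = Be
(r1,c5) = H
(r2,c5) = N
(r2,c7) = Li
(r3,c5) = He
(r4,c1) = H
(r5,c2) = B
(r6,c1) = Li
(r6,c6) = N
(r7,c1) = Be
(r7,c3) = Li
(r7,c7) = H
(r2,c4) = B
(r3,c2) = Li
(r3,c4) = N
(r3,c6) = C
(r2,c1) = C
(r3,c1) = B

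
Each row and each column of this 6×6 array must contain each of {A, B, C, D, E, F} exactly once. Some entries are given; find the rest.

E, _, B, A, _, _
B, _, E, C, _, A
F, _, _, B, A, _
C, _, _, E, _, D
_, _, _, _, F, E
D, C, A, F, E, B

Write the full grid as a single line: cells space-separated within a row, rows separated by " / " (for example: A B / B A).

E D B A C F / B F E C D A / F E D B A C / C A F E B D / A B C D F E / D C A F E B

At row 2, column 5: row 2 has {A,B,C,E}; column 5 has {A,E,F}; that leaves D.
At row 3, column 6: row 3 has {A,B,F}; column 6 has {A,B,D,E}; that leaves C.
At row 4, column 3: row 4 has {C,D,E}; column 3 has {A,B,E}; that leaves F.
At row 4, column 5: row 4 has {C,D,E,F}; column 5 has {A,D,E,F}; that leaves B.
At row 5, column 1: row 5 has {E,F}; column 1 has {B,C,D,E,F}; that leaves A.
At row 5, column 4: row 5 has {A,E,F}; column 4 has {A,B,C,E,F}; that leaves D.
At row 1, column 5: row 1 has {A,B,E}; column 5 has {A,B,D,E,F}; that leaves C.
At row 1, column 6: row 1 has {A,B,C,E}; column 6 has {A,B,C,D,E}; that leaves F.
At row 2, column 2: row 2 has {A,B,C,D,E}; column 2 has {C}; that leaves F.
At row 3, column 3: row 3 has {A,B,C,F}; column 3 has {A,B,E,F}; that leaves D.
At row 4, column 2: row 4 has {B,C,D,E,F}; column 2 has {C,F}; that leaves A.
At row 5, column 2: row 5 has {A,D,E,F}; column 2 has {A,C,F}; that leaves B.
At row 5, column 3: row 5 has {A,B,D,E,F}; column 3 has {A,B,D,E,F}; that leaves C.
At row 1, column 2: row 1 has {A,B,C,E,F}; column 2 has {A,B,C,F}; that leaves D.
At row 3, column 2: row 3 has {A,B,C,D,F}; column 2 has {A,B,C,D,F}; that leaves E.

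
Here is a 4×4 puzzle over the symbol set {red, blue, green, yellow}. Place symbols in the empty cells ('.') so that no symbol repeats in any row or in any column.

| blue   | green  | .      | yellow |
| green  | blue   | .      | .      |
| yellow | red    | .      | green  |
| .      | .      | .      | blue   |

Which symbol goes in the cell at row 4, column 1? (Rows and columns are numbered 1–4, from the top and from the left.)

At row 1, column 3: row 1 has {blue,green,yellow}; column 3 is empty so far; that leaves red.
At row 2, column 3: row 2 has {blue,green}; column 3 has {red}; that leaves yellow.
At row 2, column 4: row 2 has {blue,green,yellow}; column 4 has {blue,green,yellow}; that leaves red.
At row 3, column 3: row 3 has {red,green,yellow}; column 3 has {red,yellow}; that leaves blue.
At row 4, column 1: row 4 has {blue}; column 1 has {blue,green,yellow}; that leaves red.

red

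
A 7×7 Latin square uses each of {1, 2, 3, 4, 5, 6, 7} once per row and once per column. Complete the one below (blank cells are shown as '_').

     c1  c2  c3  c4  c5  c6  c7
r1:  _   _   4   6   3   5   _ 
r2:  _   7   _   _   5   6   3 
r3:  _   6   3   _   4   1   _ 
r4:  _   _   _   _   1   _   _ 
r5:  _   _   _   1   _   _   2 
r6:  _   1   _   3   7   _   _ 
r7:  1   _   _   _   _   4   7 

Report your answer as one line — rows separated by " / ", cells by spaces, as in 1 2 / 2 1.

7 2 4 6 3 5 1 / 4 7 1 2 5 6 3 / 2 6 3 7 4 1 5 / 3 5 2 4 1 7 6 / 5 4 7 1 6 3 2 / 6 1 5 3 7 2 4 / 1 3 6 5 2 4 7

(r1,c2): row 1 has {3,4,5,6}; column 2 has {1,6,7}, so it must be 2.
(r1,c7): row 1 has {2,3,4,5,6}; column 7 has {2,3,7}, so it must be 1.
(r3,c7): row 3 has {1,3,4,6}; column 7 has {1,2,3,7}, so it must be 5.
(r5,c5): row 5 has {1,2}; column 5 has {1,3,4,5,7}, so it must be 6.
(r6,c6): row 6 has {1,3,7}; column 6 has {1,4,5,6}, so it must be 2.
(r7,c5): row 7 has {1,4,7}; column 5 has {1,3,4,5,6,7}, so it must be 2.
(r1,c1): row 1 has {1,2,3,4,5,6}; column 1 has {1}, so it must be 7.
(r3,c1): row 3 has {1,3,4,5,6}; column 1 has {1,7}, so it must be 2.
(r3,c4): row 3 has {1,2,3,4,5,6}; column 4 has {1,3,6}, so it must be 7.
(r7,c4): row 7 has {1,2,4,7}; column 4 has {1,3,6,7}, so it must be 5.
(r2,c1): row 2 has {3,5,6,7}; column 1 has {1,2,7}, so it must be 4.
(r2,c4): row 2 has {3,4,5,6,7}; column 4 has {1,3,5,6,7}, so it must be 2.
(r4,c4): row 4 has {1}; column 4 has {1,2,3,5,6,7}, so it must be 4.
(r4,c7): row 4 has {1,4}; column 7 has {1,2,3,5,7}, so it must be 6.
(r6,c7): row 6 has {1,2,3,7}; column 7 has {1,2,3,5,6,7}, so it must be 4.
(r7,c2): row 7 has {1,2,4,5,7}; column 2 has {1,2,6,7}, so it must be 3.
(r7,c3): row 7 has {1,2,3,4,5,7}; column 3 has {3,4}, so it must be 6.
(r2,c3): row 2 has {2,3,4,5,6,7}; column 3 has {3,4,6}, so it must be 1.
(r4,c2): row 4 has {1,4,6}; column 2 has {1,2,3,6,7}, so it must be 5.
(r5,c2): row 5 has {1,2,6}; column 2 has {1,2,3,5,6,7}, so it must be 4.
(r6,c3): row 6 has {1,2,3,4,7}; column 3 has {1,3,4,6}, so it must be 5.
(r4,c1): row 4 has {1,4,5,6}; column 1 has {1,2,4,7}, so it must be 3.
(r4,c6): row 4 has {1,3,4,5,6}; column 6 has {1,2,4,5,6}, so it must be 7.
(r5,c1): row 5 has {1,2,4,6}; column 1 has {1,2,3,4,7}, so it must be 5.
(r5,c3): row 5 has {1,2,4,5,6}; column 3 has {1,3,4,5,6}, so it must be 7.
(r5,c6): row 5 has {1,2,4,5,6,7}; column 6 has {1,2,4,5,6,7}, so it must be 3.
(r6,c1): row 6 has {1,2,3,4,5,7}; column 1 has {1,2,3,4,5,7}, so it must be 6.
(r4,c3): row 4 has {1,3,4,5,6,7}; column 3 has {1,3,4,5,6,7}, so it must be 2.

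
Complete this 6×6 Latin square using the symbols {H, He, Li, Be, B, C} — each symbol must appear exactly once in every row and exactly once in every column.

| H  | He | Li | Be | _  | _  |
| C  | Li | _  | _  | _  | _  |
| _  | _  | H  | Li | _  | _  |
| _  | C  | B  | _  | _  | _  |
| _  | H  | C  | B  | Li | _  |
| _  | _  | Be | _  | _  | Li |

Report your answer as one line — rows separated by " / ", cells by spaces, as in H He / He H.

row 2 has {Li,C}; column 3 has {H,Li,Be,B,C} — only He is left for (r2,c3).
row 2 has {He,Li,C}; column 4 has {Li,Be,B} — only H is left for (r2,c4).
row 4 has {B,C}; column 4 has {H,Li,Be,B} — only He is left for (r4,c4).
row 6 has {Li,Be}; column 2 has {H,He,Li,C} — only B is left for (r6,c2).
row 6 has {Li,Be,B}; column 4 has {H,He,Li,Be,B} — only C is left for (r6,c4).
row 3 has {H,Li}; column 2 has {H,He,Li,B,C} — only Be is left for (r3,c2).
row 6 has {Li,Be,B,C}; column 1 has {H,C} — only He is left for (r6,c1).
row 6 has {He,Li,Be,B,C}; column 5 has {Li} — only H is left for (r6,c5).
row 3 has {H,Li,Be}; column 1 has {H,He,C} — only B is left for (r3,c1).
row 4 has {He,B,C}; column 5 has {H,Li} — only Be is left for (r4,c5).
row 4 has {He,Be,B,C}; column 6 has {Li} — only H is left for (r4,c6).
row 5 has {H,Li,B,C}; column 1 has {H,He,B,C} — only Be is left for (r5,c1).
row 5 has {H,Li,Be,B,C}; column 6 has {H,Li} — only He is left for (r5,c6).
row 2 has {H,He,Li,C}; column 5 has {H,Li,Be} — only B is left for (r2,c5).
row 2 has {H,He,Li,B,C}; column 6 has {H,He,Li} — only Be is left for (r2,c6).
row 3 has {H,Li,Be,B}; column 6 has {H,He,Li,Be} — only C is left for (r3,c6).
row 4 has {H,He,Be,B,C}; column 1 has {H,He,Be,B,C} — only Li is left for (r4,c1).
row 1 has {H,He,Li,Be}; column 5 has {H,Li,Be,B} — only C is left for (r1,c5).
row 1 has {H,He,Li,Be,C}; column 6 has {H,He,Li,Be,C} — only B is left for (r1,c6).
row 3 has {H,Li,Be,B,C}; column 5 has {H,Li,Be,B,C} — only He is left for (r3,c5).

H He Li Be C B / C Li He H B Be / B Be H Li He C / Li C B He Be H / Be H C B Li He / He B Be C H Li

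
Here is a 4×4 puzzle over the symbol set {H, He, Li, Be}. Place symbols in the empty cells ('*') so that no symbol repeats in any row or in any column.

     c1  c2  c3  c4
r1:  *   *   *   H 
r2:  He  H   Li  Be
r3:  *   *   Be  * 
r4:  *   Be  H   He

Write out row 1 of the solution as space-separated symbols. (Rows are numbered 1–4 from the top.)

Be Li He H

(r1,c3) = He
(r3,c4) = Li
(r4,c1) = Li
(r1,c1) = Be
(r1,c2) = Li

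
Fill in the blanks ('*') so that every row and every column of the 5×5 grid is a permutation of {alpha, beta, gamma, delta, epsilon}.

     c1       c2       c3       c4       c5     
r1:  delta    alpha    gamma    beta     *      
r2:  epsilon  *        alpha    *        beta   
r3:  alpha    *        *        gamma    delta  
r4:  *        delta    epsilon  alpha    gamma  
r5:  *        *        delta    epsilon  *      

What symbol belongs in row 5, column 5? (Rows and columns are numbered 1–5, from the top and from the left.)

alpha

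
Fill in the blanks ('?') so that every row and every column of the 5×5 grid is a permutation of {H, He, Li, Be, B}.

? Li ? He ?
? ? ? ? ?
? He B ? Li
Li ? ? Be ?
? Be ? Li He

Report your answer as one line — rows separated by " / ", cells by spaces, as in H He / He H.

H Li Be He B / He H Li B Be / Be He B H Li / Li B He Be H / B Be H Li He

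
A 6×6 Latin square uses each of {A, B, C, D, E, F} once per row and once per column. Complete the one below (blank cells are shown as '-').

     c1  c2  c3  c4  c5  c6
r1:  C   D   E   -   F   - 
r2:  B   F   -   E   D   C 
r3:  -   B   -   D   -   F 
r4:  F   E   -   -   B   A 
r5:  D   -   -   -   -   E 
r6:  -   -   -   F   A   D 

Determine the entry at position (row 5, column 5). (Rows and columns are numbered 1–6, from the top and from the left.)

(r1,c6) = B
(r2,c3) = A
(r3,c3) = C
(r3,c5) = E
(r4,c3) = D
(r4,c4) = C
(r5,c5) = C

C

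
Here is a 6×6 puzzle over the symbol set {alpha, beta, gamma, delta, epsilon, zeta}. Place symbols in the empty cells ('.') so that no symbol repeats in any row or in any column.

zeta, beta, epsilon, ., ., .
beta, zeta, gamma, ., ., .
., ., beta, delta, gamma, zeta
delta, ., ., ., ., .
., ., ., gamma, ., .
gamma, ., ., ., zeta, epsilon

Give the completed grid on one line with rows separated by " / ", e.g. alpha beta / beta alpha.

zeta beta epsilon alpha delta gamma / beta zeta gamma epsilon alpha delta / alpha epsilon beta delta gamma zeta / delta gamma alpha zeta epsilon beta / epsilon delta zeta gamma beta alpha / gamma alpha delta beta zeta epsilon

(r1,c4) = alpha
(r1,c5) = delta
(r1,c6) = gamma
(r2,c4) = epsilon
(r2,c5) = alpha
(r2,c6) = delta
(r6,c4) = beta
(r4,c4) = zeta
(r4,c3) = alpha
(r4,c6) = beta
(r5,c6) = alpha
(r6,c3) = delta
(r4,c5) = epsilon
(r5,c1) = epsilon
(r5,c2) = delta
(r5,c3) = zeta
(r5,c5) = beta
(r6,c2) = alpha
(r3,c1) = alpha
(r3,c2) = epsilon
(r4,c2) = gamma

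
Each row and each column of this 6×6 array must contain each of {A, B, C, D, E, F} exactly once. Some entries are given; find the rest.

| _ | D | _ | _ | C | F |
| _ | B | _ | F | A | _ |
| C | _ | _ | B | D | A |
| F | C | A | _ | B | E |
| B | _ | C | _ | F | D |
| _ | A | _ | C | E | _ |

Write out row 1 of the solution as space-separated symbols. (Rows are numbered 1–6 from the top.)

A D B E C F

(r2,c6): row 2 has {A,B,F}; column 6 has {A,D,E,F}, so it must be C.
(r4,c4): row 4 has {A,B,C,E,F}; column 4 has {B,C,F}, so it must be D.
(r5,c2): row 5 has {B,C,D,F}; column 2 has {A,B,C,D}, so it must be E.
(r5,c4): row 5 has {B,C,D,E,F}; column 4 has {B,C,D,F}, so it must be A.
(r6,c1): row 6 has {A,C,E}; column 1 has {B,C,F}, so it must be D.
(r6,c6): row 6 has {A,C,D,E}; column 6 has {A,C,D,E,F}, so it must be B.
(r1,c4): row 1 has {C,D,F}; column 4 has {A,B,C,D,F}, so it must be E.
(r2,c1): row 2 has {A,B,C,F}; column 1 has {B,C,D,F}, so it must be E.
(r2,c3): row 2 has {A,B,C,E,F}; column 3 has {A,C}, so it must be D.
(r3,c2): row 3 has {A,B,C,D}; column 2 has {A,B,C,D,E}, so it must be F.
(r3,c3): row 3 has {A,B,C,D,F}; column 3 has {A,C,D}, so it must be E.
(r6,c3): row 6 has {A,B,C,D,E}; column 3 has {A,C,D,E}, so it must be F.
(r1,c1): row 1 has {C,D,E,F}; column 1 has {B,C,D,E,F}, so it must be A.
(r1,c3): row 1 has {A,C,D,E,F}; column 3 has {A,C,D,E,F}, so it must be B.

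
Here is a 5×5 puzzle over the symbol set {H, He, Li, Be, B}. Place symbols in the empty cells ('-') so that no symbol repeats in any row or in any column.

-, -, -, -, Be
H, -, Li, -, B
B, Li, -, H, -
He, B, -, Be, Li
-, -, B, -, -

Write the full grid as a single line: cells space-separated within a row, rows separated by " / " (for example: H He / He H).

Li H He B Be / H Be Li He B / B Li Be H He / He B H Be Li / Be He B Li H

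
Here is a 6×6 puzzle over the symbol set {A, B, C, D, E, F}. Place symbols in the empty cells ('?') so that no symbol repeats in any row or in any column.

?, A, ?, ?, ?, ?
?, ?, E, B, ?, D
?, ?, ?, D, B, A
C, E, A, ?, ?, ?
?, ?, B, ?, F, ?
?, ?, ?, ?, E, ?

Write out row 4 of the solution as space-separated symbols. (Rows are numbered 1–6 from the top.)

C E A F D B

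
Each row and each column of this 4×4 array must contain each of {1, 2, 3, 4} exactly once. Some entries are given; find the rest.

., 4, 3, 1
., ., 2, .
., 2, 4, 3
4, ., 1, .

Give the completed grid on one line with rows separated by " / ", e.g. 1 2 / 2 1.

2 4 3 1 / 3 1 2 4 / 1 2 4 3 / 4 3 1 2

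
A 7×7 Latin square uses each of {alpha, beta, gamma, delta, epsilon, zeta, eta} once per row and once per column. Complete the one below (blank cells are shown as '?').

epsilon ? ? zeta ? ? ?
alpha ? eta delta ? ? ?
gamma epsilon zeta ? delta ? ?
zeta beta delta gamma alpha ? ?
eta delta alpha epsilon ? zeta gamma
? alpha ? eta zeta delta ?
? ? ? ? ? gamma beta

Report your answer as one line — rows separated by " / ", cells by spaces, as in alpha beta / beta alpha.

At row 5, column 5: row 5 has {alpha,gamma,delta,epsilon,zeta,eta}; column 5 has {alpha,delta,zeta}; that leaves beta.
At row 6, column 1: row 6 has {alpha,delta,zeta,eta}; column 1 has {alpha,gamma,epsilon,zeta,eta}; that leaves beta.
At row 6, column 7: row 6 has {alpha,beta,delta,zeta,eta}; column 7 has {beta,gamma}; that leaves epsilon.
At row 7, column 1: row 7 has {beta,gamma}; column 1 has {alpha,beta,gamma,epsilon,zeta,eta}; that leaves delta.
At row 7, column 3: row 7 has {beta,gamma,delta}; column 3 has {alpha,delta,zeta,eta}; that leaves epsilon.
At row 7, column 4: row 7 has {beta,gamma,delta,epsilon}; column 4 has {gamma,delta,epsilon,zeta,eta}; that leaves alpha.
At row 7, column 5: row 7 has {alpha,beta,gamma,delta,epsilon}; column 5 has {alpha,beta,delta,zeta}; that leaves eta.
At row 1, column 5: row 1 has {epsilon,zeta}; column 5 has {alpha,beta,delta,zeta,eta}; that leaves gamma.
At row 2, column 5: row 2 has {alpha,delta,eta}; column 5 has {alpha,beta,gamma,delta,zeta,eta}; that leaves epsilon.
At row 2, column 6: row 2 has {alpha,delta,epsilon,eta}; column 6 has {gamma,delta,zeta}; that leaves beta.
At row 2, column 7: row 2 has {alpha,beta,delta,epsilon,eta}; column 7 has {beta,gamma,epsilon}; that leaves zeta.
At row 3, column 4: row 3 has {gamma,delta,epsilon,zeta}; column 4 has {alpha,gamma,delta,epsilon,zeta,eta}; that leaves beta.
At row 4, column 7: row 4 has {alpha,beta,gamma,delta,zeta}; column 7 has {beta,gamma,epsilon,zeta}; that leaves eta.
At row 6, column 3: row 6 has {alpha,beta,delta,epsilon,zeta,eta}; column 3 has {alpha,delta,epsilon,zeta,eta}; that leaves gamma.
At row 7, column 2: row 7 has {alpha,beta,gamma,delta,epsilon,eta}; column 2 has {alpha,beta,delta,epsilon}; that leaves zeta.
At row 1, column 2: row 1 has {gamma,epsilon,zeta}; column 2 has {alpha,beta,delta,epsilon,zeta}; that leaves eta.
At row 1, column 3: row 1 has {gamma,epsilon,zeta,eta}; column 3 has {alpha,gamma,delta,epsilon,zeta,eta}; that leaves beta.
At row 1, column 6: row 1 has {beta,gamma,epsilon,zeta,eta}; column 6 has {beta,gamma,delta,zeta}; that leaves alpha.
At row 1, column 7: row 1 has {alpha,beta,gamma,epsilon,zeta,eta}; column 7 has {beta,gamma,epsilon,zeta,eta}; that leaves delta.
At row 2, column 2: row 2 has {alpha,beta,delta,epsilon,zeta,eta}; column 2 has {alpha,beta,delta,epsilon,zeta,eta}; that leaves gamma.
At row 3, column 6: row 3 has {beta,gamma,delta,epsilon,zeta}; column 6 has {alpha,beta,gamma,delta,zeta}; that leaves eta.
At row 3, column 7: row 3 has {beta,gamma,delta,epsilon,zeta,eta}; column 7 has {beta,gamma,delta,epsilon,zeta,eta}; that leaves alpha.
At row 4, column 6: row 4 has {alpha,beta,gamma,delta,zeta,eta}; column 6 has {alpha,beta,gamma,delta,zeta,eta}; that leaves epsilon.

epsilon eta beta zeta gamma alpha delta / alpha gamma eta delta epsilon beta zeta / gamma epsilon zeta beta delta eta alpha / zeta beta delta gamma alpha epsilon eta / eta delta alpha epsilon beta zeta gamma / beta alpha gamma eta zeta delta epsilon / delta zeta epsilon alpha eta gamma beta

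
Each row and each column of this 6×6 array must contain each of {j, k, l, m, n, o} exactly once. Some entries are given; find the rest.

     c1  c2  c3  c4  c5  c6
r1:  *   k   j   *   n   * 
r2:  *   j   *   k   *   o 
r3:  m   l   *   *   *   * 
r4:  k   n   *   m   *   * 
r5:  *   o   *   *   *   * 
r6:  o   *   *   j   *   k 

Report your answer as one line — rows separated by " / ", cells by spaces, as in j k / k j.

l k j o n m / n j l k m o / m l k n o j / k n o m j l / j o m l k n / o m n j l k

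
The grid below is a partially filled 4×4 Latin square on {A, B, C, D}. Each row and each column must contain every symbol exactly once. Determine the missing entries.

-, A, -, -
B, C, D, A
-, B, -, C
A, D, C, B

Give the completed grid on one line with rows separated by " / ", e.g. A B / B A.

C A B D / B C D A / D B A C / A D C B

Cell (r1,c3): row 1 has {A}; column 3 has {C,D} → B.
Cell (r1,c4): row 1 has {A,B}; column 4 has {A,B,C} → D.
Cell (r3,c1): row 3 has {B,C}; column 1 has {A,B} → D.
Cell (r3,c3): row 3 has {B,C,D}; column 3 has {B,C,D} → A.
Cell (r1,c1): row 1 has {A,B,D}; column 1 has {A,B,D} → C.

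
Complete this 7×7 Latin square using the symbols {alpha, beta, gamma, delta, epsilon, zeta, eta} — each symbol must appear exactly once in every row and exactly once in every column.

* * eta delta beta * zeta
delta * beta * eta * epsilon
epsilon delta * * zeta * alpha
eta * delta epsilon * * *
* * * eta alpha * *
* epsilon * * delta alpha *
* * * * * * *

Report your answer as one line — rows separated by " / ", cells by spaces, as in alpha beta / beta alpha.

alpha gamma eta delta beta epsilon zeta / delta zeta beta alpha eta gamma epsilon / epsilon delta gamma beta zeta eta alpha / eta alpha delta epsilon gamma zeta beta / zeta beta epsilon eta alpha delta gamma / beta epsilon zeta gamma delta alpha eta / gamma eta alpha zeta epsilon beta delta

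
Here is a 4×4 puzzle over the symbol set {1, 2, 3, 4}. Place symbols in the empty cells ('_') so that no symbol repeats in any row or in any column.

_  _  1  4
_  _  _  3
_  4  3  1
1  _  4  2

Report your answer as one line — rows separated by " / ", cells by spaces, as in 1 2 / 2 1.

3 2 1 4 / 4 1 2 3 / 2 4 3 1 / 1 3 4 2

(r2,c3) = 2
(r3,c1) = 2
(r4,c2) = 3
(r1,c1) = 3
(r1,c2) = 2
(r2,c1) = 4
(r2,c2) = 1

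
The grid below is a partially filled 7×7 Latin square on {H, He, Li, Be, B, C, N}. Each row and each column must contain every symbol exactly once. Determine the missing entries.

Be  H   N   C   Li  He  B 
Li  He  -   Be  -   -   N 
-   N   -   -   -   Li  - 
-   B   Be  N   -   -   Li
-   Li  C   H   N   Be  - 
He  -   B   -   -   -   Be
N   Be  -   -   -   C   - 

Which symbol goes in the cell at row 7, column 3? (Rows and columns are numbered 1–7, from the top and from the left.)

Li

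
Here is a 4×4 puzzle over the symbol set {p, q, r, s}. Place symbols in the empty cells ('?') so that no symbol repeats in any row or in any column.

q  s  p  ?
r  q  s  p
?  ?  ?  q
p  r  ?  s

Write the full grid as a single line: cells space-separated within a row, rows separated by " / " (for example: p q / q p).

q s p r / r q s p / s p r q / p r q s

row 1 has {p,q,s}; column 4 has {p,q,s} — only r is left for (r1,c4).
row 3 has {q}; column 1 has {p,q,r} — only s is left for (r3,c1).
row 3 has {q,s}; column 2 has {q,r,s} — only p is left for (r3,c2).
row 3 has {p,q,s}; column 3 has {p,s} — only r is left for (r3,c3).
row 4 has {p,r,s}; column 3 has {p,r,s} — only q is left for (r4,c3).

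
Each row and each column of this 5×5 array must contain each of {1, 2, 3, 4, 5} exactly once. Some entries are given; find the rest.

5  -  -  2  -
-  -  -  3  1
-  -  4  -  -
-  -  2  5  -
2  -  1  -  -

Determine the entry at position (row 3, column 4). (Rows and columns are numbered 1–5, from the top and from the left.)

(r1,c3) = 3
(r1,c5) = 4
(r2,c1) = 4
(r2,c3) = 5
(r3,c4) = 1

1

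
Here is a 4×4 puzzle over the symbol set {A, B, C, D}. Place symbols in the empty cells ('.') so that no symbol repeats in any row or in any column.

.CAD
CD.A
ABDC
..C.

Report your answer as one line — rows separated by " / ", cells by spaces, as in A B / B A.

B C A D / C D B A / A B D C / D A C B

Cell (r1,c1): row 1 has {A,C,D}; column 1 has {A,C} → B.
Cell (r2,c3): row 2 has {A,C,D}; column 3 has {A,C,D} → B.
Cell (r4,c1): row 4 has {C}; column 1 has {A,B,C} → D.
Cell (r4,c2): row 4 has {C,D}; column 2 has {B,C,D} → A.
Cell (r4,c4): row 4 has {A,C,D}; column 4 has {A,C,D} → B.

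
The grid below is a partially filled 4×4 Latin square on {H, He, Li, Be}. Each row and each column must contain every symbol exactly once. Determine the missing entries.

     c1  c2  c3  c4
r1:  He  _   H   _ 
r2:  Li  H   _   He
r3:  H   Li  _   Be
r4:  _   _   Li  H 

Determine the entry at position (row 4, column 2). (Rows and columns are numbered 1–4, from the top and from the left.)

He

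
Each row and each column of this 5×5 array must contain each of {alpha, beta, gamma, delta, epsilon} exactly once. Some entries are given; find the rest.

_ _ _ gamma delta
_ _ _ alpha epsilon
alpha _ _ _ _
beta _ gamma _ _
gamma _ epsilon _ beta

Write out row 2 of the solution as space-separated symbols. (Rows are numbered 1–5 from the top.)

(r1,c1) = epsilon
(r2,c1) = delta
(r2,c3) = beta
(r3,c3) = delta
(r3,c5) = gamma
(r4,c5) = alpha
(r5,c4) = delta
(r1,c3) = alpha
(r2,c2) = gamma

delta gamma beta alpha epsilon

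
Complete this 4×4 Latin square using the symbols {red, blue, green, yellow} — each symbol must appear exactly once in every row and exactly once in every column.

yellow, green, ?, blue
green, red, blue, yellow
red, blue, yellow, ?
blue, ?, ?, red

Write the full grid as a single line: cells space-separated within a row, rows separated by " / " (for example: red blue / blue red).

At row 1, column 3: row 1 has {blue,green,yellow}; column 3 has {blue,yellow}; that leaves red.
At row 3, column 4: row 3 has {red,blue,yellow}; column 4 has {red,blue,yellow}; that leaves green.
At row 4, column 2: row 4 has {red,blue}; column 2 has {red,blue,green}; that leaves yellow.
At row 4, column 3: row 4 has {red,blue,yellow}; column 3 has {red,blue,yellow}; that leaves green.

yellow green red blue / green red blue yellow / red blue yellow green / blue yellow green red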